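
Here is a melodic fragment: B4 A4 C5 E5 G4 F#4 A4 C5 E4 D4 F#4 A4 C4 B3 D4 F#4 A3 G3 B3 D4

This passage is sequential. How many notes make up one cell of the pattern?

Try groups of 4 (5 cells in 20 notes):
B4 A4 C5 E5 | G4 F#4 A4 C5 | E4 D4 F#4 A4 | C4 B3 D4 F#4 | A3 G3 B3 D4
Each cell is the previous one down a 3rd — so the unit is 4 notes.

4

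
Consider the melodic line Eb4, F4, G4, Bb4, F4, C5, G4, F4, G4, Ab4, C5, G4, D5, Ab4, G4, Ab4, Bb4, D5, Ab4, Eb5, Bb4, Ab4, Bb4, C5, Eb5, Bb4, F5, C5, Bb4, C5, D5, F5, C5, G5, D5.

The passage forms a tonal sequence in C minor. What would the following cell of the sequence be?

Taking 7-note groups, the heads are Eb4, F4, G4, Ab4, Bb4: the pattern moves up a 2nd.
From C5 the diatonic shape gives C5 D5 Eb5 G5 D5 Ab5 Eb5.

C5 D5 Eb5 G5 D5 Ab5 Eb5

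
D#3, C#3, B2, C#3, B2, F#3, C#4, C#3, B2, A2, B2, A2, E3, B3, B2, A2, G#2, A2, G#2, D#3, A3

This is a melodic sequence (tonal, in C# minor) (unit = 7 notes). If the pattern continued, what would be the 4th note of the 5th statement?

F#2

Grouping in 7s, the 4th note of each cell is C#3, B2, A2.
Carrying that down a 2nd forward: G#2 → F#2.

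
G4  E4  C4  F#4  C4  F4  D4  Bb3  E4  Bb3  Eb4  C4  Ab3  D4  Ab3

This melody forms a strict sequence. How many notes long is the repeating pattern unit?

5

Try groups of 5 (3 cells in 15 notes):
G4 E4 C4 F#4 C4 | F4 D4 Bb3 E4 Bb3 | Eb4 C4 Ab3 D4 Ab3
Each cell is the previous one down a 2nd — so the unit is 5 notes.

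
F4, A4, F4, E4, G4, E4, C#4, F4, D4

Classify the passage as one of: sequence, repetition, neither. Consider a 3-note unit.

Note 1 of cell 3 is C#4; if this were a sequence it would be D4. No unit length gives a consistent transposition pattern.

neither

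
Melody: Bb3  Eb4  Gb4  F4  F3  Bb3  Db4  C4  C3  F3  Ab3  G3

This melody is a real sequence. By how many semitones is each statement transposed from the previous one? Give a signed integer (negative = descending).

-5

The 4-note cells begin on Bb3, F3, C3 — each down a 4th from the last.
Counting half-steps from Bb3 to F3: -5.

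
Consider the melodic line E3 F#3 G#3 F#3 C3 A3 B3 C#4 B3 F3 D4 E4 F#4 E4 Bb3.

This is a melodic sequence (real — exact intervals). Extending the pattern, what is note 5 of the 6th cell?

With 5-note cells, note 5 of each statement runs C3, F3, Bb3.
Carrying that up a 4th forward: Eb4 → Ab4 → Db5.

Db5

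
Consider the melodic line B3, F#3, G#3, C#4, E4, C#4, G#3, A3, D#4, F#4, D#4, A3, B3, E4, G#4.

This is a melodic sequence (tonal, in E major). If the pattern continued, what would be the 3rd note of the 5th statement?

D#4

Grouping in 5s, the 3rd note of each cell is G#3, A3, B3.
Each moves up a 2nd. Continuing: C#4 → D#4.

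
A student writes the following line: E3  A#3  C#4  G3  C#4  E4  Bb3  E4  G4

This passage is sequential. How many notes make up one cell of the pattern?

Try groups of 3 (3 cells in 9 notes):
E3 A#3 C#4 | G3 C#4 E4 | Bb3 E4 G4
That's a consistent up a 3rd shift per cell, and no other grouping gives one.

3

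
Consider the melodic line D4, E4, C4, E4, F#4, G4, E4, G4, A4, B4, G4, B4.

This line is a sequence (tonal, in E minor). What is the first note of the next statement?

Unit = 4 notes; the statements start on D4, F#4, A4, moving up a 3rd each time.
One more step up a 3rd gives C5.

C5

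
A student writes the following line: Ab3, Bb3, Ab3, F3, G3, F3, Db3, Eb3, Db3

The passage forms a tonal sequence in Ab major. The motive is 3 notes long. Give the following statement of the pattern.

Bb2 C3 Bb2

The 3-note cells begin on Ab3, F3, Db3 — each down a 3rd from the last.
From Bb2 the diatonic shape gives Bb2 C3 Bb2.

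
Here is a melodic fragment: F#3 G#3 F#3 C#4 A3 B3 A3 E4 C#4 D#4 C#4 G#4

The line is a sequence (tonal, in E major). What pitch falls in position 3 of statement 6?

Grouping in 4s, the 3rd note of each cell is F#3, A3, C#4.
Each moves up a 3rd. Continuing: E4 → G#4 → B4.

B4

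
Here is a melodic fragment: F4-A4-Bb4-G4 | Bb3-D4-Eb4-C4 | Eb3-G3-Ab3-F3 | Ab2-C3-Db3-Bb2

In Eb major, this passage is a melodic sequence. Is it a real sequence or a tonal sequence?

Each cell has the same semitone pattern (4, 1, -3) — intervals are preserved exactly.
And A4 lies outside Eb major, so the sequence is real rather than tonal.

real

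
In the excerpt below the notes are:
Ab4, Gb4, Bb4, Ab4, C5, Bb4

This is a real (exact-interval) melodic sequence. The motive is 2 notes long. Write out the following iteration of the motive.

D5 C5

Taking 2-note groups, the heads are Ab4, Bb4, C5: the pattern moves up a 2nd.
So cell 4 is D5 C5.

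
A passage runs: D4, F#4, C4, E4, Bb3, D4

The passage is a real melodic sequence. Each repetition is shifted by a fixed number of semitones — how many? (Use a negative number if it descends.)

-2

Taking 2-note groups, the heads are D4, C4, Bb3: the pattern moves down a 2nd.
D4→C4 is 60 − 62 = -2 semitones.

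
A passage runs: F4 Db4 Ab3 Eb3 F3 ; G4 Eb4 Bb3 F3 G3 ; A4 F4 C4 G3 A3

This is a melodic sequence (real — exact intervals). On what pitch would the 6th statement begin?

The 5-note cells begin on F4, G4, A4 — each up a 2nd from the last.
Continuing: B4 → C#5 → D#5. Statement 6 starts on D#5.

D#5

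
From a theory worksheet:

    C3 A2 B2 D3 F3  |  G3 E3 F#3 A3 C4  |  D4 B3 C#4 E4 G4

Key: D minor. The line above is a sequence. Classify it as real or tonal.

Each cell has the same semitone pattern (-3, 2, 3, 3) — intervals are preserved exactly.
And B2 lies outside D minor, so the sequence is real rather than tonal.

real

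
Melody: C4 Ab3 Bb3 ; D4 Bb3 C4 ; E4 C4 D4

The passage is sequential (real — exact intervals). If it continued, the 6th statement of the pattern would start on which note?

A#4

Taking 3-note groups, the heads are C4, D4, E4: the pattern moves up a 2nd.
Continuing: F#4 → G#4 → A#4. Statement 6 starts on A#4.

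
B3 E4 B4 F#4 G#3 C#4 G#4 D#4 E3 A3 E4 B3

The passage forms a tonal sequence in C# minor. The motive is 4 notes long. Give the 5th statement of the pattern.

A2 D#3 A3 E3

The 4-note cells begin on B3, G#3, E3 — each down a 3rd from the last.
Carrying on: C#3 → A2.
Statement 5 starts on A2 and keeps the same diatonic contour: A2 D#3 A3 E3.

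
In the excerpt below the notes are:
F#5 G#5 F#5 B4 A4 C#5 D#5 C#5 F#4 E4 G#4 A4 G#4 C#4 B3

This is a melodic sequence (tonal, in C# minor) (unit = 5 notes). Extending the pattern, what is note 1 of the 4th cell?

The unit is 5 notes. Position-1 pitches of the 3 shown cells: F#5, C#5, G#4.
From G#4, down a 4th gives D#4.

D#4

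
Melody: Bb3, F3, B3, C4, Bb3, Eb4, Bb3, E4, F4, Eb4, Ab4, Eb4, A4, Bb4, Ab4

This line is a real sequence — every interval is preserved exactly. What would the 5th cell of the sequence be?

Gb5 Db5 G5 Ab5 Gb5

The 5-note cells begin on Bb3, Eb4, Ab4 — each up a 4th from the last.
Extending up a 4th: Db5 → Gb5.
Statement 5 starts on Gb5 and keeps the same exact contour: Gb5 Db5 G5 Ab5 Gb5.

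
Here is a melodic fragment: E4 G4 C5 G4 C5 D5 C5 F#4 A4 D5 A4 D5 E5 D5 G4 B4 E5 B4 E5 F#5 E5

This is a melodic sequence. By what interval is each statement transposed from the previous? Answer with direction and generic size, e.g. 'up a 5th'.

Taking 7-note groups, the heads are E4, F#4, G4: the pattern moves up a 2nd.
E4 to F#4 is up a 2nd.

up a 2nd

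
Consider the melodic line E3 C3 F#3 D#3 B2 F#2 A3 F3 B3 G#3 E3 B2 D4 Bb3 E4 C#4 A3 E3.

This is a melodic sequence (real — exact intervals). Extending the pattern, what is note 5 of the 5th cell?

Grouping in 6s, the 5th note of each cell is B2, E3, A3.
Extending up a 4th: D4 → G4.

G4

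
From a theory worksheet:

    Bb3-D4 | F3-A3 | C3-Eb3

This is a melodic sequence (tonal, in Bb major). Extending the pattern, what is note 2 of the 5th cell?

The unit is 2 notes. Position-2 pitches of the 3 shown cells: D4, A3, Eb3.
Carrying that down a 4th forward: Bb2 → F2.

F2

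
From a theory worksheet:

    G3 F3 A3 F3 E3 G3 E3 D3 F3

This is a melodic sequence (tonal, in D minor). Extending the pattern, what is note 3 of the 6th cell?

The unit is 3 notes. Position-3 pitches of the 3 shown cells: A3, G3, F3.
Each moves down a 2nd. Continuing: E3 → D3 → C3.

C3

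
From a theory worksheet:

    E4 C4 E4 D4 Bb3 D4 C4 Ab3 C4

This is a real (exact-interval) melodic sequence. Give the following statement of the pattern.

Unit = 3 notes; the statements start on E4, D4, C4, moving down a 2nd each time.
So cell 4 is Bb3 Gb3 Bb3.

Bb3 Gb3 Bb3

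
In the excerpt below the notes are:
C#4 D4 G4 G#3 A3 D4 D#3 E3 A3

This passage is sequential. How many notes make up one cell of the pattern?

3

9 notes total. Splitting into 3 groups of 3:
C#4 D4 G4 | G#3 A3 D4 | D#3 E3 A3
That's a consistent down a 4th shift per cell, and no other grouping gives one.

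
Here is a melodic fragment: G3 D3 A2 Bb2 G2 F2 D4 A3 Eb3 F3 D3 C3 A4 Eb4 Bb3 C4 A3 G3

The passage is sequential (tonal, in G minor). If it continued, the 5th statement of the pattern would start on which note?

Bb5

The 6-note cells begin on G3, D4, A4 — each up a 5th from the last.
Continuing: Eb5 → Bb5. Statement 5 starts on Bb5.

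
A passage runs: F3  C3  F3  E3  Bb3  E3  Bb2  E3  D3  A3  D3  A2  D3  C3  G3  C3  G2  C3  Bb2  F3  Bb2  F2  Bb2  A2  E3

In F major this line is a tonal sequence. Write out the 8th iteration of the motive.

The 5-note cells begin on F3, E3, D3, C3, Bb2 — each down a 2nd from the last.
Continuing the starts: A2 → G2 → F2.
From F2 the diatonic shape gives F2 C2 F2 E2 Bb2.

F2 C2 F2 E2 Bb2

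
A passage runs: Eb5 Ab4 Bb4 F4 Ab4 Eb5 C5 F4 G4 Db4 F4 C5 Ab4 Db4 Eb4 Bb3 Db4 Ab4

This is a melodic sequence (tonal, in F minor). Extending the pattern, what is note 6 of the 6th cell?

Grouping in 6s, the 6th note of each cell is Eb5, C5, Ab4.
Extending down a 3rd: F4 → Db4 → Bb3.

Bb3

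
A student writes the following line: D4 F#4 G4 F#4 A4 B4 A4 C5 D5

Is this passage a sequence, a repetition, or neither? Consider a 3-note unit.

Each 3-note cell is the previous one transposed up a 3rd.

sequence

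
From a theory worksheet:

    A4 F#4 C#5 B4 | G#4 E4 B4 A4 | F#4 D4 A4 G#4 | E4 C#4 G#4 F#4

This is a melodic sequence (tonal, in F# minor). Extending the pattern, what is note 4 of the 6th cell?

D4

With 4-note cells, note 4 of each statement runs B4, A4, G#4, F#4.
Carrying that down a 2nd forward: E4 → D4.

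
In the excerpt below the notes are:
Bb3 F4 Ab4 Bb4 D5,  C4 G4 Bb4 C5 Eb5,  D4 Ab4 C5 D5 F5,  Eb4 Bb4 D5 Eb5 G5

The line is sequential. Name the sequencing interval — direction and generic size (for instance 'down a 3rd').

up a 2nd

Unit = 5 notes; the statements start on Bb3, C4, D4, Eb4, moving up a 2nd each time.
Bb3 to C4 is up a 2nd.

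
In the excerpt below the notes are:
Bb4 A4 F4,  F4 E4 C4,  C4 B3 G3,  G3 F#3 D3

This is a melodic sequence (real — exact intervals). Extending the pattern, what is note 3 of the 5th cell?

Grouping in 3s, the 3rd note of each cell is F4, C4, G3, D3.
Each moves down a 4th; the next is A2.

A2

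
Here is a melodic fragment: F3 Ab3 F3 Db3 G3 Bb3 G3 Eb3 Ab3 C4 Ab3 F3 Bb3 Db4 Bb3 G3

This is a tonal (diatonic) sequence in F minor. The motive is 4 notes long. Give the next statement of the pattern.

C4 Eb4 C4 Ab3

With a 4-note motive the entries are F3, G3, Ab3, Bb3, each up a 2nd from the previous.
Statement 5 starts on C4 and keeps the same diatonic contour: C4 Eb4 C4 Ab3.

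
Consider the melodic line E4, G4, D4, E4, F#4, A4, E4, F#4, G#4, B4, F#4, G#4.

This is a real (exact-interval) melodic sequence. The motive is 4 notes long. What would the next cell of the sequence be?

Unit = 4 notes; the statements start on E4, F#4, G#4, moving up a 2nd each time.
So cell 4 is A#4 C#5 G#4 A#4.

A#4 C#5 G#4 A#4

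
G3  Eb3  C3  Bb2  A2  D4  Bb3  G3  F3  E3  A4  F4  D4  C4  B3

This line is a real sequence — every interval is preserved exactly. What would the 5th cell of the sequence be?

With a 5-note motive the entries are G3, D4, A4, each up a 5th from the previous.
Carrying on: E5 → B5.
From B5 the exact shape gives B5 G5 E5 D5 C#5.

B5 G5 E5 D5 C#5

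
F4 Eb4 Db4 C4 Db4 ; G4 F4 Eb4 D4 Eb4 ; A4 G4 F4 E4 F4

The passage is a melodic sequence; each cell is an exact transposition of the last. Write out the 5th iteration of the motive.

The 5-note cells begin on F4, G4, A4 — each up a 2nd from the last.
Carrying on: B4 → C#5.
From C#5 the exact shape gives C#5 B4 A4 G#4 A4.

C#5 B4 A4 G#4 A4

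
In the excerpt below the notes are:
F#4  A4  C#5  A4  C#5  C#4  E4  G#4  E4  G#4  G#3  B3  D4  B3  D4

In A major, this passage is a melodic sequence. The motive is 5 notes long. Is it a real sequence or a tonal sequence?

Every note is diatonic to A major.
Cell 1 has +4 semitones from note 2 to 3, but cell 3 has +3 — the interval quality changes while the contour stays the same, which is the hallmark of a tonal sequence.

tonal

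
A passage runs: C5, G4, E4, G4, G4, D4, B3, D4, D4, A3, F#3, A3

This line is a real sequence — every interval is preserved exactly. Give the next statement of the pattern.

Taking 4-note groups, the heads are C5, G4, D4: the pattern moves down a 4th.
Statement 4 starts on A3 and keeps the same exact contour: A3 E3 C#3 E3.

A3 E3 C#3 E3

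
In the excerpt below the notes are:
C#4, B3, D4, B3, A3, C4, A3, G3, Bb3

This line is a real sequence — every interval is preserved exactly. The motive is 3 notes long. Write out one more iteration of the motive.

G3 F3 Ab3

With a 3-note motive the entries are C#4, B3, A3, each down a 2nd from the previous.
From G3 the exact shape gives G3 F3 Ab3.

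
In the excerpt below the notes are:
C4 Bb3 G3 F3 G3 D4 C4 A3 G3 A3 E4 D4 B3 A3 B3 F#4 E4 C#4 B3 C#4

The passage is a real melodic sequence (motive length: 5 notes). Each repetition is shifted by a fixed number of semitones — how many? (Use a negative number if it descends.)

2

The 5-note cells begin on C4, D4, E4, F#4 — each up a 2nd from the last.
C4 to D4 spans +2 semitones.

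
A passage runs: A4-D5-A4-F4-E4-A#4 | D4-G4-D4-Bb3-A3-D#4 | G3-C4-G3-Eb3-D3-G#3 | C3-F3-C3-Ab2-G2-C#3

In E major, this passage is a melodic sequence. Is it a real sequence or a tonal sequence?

Each cell has the same semitone pattern (5, -5, -4, -1, 6) — intervals are preserved exactly.
And D5 lies outside E major, so the sequence is real rather than tonal.

real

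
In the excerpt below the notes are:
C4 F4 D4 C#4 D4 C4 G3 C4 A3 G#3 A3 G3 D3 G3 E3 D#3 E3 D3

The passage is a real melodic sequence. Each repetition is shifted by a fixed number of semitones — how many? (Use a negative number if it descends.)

Unit = 6 notes; the statements start on C4, G3, D3, moving down a 4th each time.
C4→G3 is 55 − 60 = -5 semitones.

-5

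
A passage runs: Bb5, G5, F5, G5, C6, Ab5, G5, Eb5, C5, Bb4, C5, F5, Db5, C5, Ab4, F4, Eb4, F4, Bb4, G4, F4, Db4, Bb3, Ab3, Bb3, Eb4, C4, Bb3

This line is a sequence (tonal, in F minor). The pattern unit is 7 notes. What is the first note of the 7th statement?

Unit = 7 notes; the statements start on Bb5, Eb5, Ab4, Db4, moving down a 5th each time.
Extending the heads down a 5th: G3 → C3 → F2.

F2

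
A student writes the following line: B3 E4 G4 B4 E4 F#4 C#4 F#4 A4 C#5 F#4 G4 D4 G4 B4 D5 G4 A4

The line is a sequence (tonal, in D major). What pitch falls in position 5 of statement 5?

B4

The unit is 6 notes. Position-5 pitches of the 3 shown cells: E4, F#4, G4.
Extending up a 2nd: A4 → B4.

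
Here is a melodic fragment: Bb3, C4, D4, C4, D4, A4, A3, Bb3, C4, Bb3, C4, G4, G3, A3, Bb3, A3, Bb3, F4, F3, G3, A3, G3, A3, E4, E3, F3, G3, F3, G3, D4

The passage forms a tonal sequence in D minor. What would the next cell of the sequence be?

D3 E3 F3 E3 F3 C4

Unit = 6 notes; the statements start on Bb3, A3, G3, F3, E3, moving down a 2nd each time.
Statement 6 starts on D3 and keeps the same diatonic contour: D3 E3 F3 E3 F3 C4.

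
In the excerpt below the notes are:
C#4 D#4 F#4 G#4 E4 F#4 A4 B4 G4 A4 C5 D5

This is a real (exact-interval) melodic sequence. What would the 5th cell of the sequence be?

The 4-note cells begin on C#4, E4, G4 — each up a 3rd from the last.
Extending up a 3rd: Bb4 → Db5.
From Db5 the exact shape gives Db5 Eb5 Gb5 Ab5.

Db5 Eb5 Gb5 Ab5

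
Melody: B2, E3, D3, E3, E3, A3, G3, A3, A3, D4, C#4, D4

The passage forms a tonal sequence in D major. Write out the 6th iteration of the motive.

The 4-note cells begin on B2, E3, A3 — each up a 4th from the last.
Extending up a 4th: D4 → G4 → C#5.
Statement 6 starts on C#5 and keeps the same diatonic contour: C#5 F#5 E5 F#5.

C#5 F#5 E5 F#5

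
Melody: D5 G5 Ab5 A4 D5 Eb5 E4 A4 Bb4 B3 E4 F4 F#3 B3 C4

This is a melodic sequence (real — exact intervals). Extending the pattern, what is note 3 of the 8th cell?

A2

The unit is 3 notes. Position-3 pitches of the 5 shown cells: Ab5, Eb5, Bb4, F4, C4.
Extending down a 4th: G3 → D3 → A2.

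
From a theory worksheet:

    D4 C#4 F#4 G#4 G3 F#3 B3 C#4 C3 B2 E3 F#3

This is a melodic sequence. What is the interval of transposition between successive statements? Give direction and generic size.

With a 4-note motive the entries are D4, G3, C3, each down a 5th from the previous.
D4 to G3 is down a 5th.

down a 5th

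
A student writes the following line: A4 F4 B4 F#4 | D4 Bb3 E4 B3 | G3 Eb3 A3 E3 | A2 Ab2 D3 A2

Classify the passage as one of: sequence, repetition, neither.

Note 1 of cell 4 is A2; if this were a sequence it would be C3. No unit length gives a consistent transposition pattern.

neither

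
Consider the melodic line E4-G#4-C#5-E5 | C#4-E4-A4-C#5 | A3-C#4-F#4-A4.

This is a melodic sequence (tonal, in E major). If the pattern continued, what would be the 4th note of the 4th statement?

F#4

With 4-note cells, note 4 of each statement runs E5, C#5, A4.
One more down a 3rd gives F#4.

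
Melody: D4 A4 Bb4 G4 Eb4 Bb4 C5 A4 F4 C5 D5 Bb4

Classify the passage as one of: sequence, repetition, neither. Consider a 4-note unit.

sequence

Each 4-note cell is the previous one transposed up a 2nd.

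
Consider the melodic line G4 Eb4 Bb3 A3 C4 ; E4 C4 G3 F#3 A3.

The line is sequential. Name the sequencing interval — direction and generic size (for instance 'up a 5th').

Unit = 5 notes; the statements start on G4, E4, moving down a 3rd each time.
From G4 to E4: down a 3rd.

down a 3rd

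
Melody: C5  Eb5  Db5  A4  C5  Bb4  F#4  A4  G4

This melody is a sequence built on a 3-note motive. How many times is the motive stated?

3

9 notes in groups of 3 gives 9/3 = 3 statements.
Starts: C5, A4, F#4 — each down a 3rd.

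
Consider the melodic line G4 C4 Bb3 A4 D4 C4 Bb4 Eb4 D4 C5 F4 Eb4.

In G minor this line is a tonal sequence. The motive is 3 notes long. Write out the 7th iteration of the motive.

Unit = 3 notes; the statements start on G4, A4, Bb4, C5, moving up a 2nd each time.
Carrying on: D5 → Eb5 → F5.
From F5 the diatonic shape gives F5 Bb4 A4.

F5 Bb4 A4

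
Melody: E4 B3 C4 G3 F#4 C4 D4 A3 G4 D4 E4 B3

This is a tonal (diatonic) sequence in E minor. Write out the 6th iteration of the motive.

C5 G4 A4 E4

The 4-note cells begin on E4, F#4, G4 — each up a 2nd from the last.
Carrying on: A4 → B4 → C5.
Statement 6 starts on C5 and keeps the same diatonic contour: C5 G4 A4 E4.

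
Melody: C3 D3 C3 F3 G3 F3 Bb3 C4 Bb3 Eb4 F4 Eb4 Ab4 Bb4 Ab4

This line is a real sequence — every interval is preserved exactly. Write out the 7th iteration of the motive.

Gb5 Ab5 Gb5

Unit = 3 notes; the statements start on C3, F3, Bb3, Eb4, Ab4, moving up a 4th each time.
Carrying on: Db5 → Gb5.
Statement 7 starts on Gb5 and keeps the same exact contour: Gb5 Ab5 Gb5.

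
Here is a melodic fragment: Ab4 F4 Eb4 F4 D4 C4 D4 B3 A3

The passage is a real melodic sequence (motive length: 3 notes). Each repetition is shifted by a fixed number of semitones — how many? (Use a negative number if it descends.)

Taking 3-note groups, the heads are Ab4, F4, D4: the pattern moves down a 3rd.
Ab4→F4 is 65 − 68 = -3 semitones.

-3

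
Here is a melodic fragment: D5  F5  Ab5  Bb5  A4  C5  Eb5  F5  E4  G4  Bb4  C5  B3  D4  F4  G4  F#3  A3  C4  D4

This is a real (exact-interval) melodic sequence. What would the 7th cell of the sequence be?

The 4-note cells begin on D5, A4, E4, B3, F#3 — each down a 4th from the last.
Continuing the starts: C#3 → G#2.
Statement 7 starts on G#2 and keeps the same exact contour: G#2 B2 D3 E3.

G#2 B2 D3 E3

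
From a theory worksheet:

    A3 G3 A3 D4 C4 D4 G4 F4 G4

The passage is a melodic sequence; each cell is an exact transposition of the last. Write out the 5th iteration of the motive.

F5 Eb5 F5

Unit = 3 notes; the statements start on A3, D4, G4, moving up a 4th each time.
Extending up a 4th: C5 → F5.
So cell 5 is F5 Eb5 F5.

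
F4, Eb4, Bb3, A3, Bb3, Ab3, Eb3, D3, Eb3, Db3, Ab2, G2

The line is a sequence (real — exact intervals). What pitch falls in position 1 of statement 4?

Ab2

Grouping in 4s, the 1st note of each cell is F4, Bb3, Eb3.
From Eb3, down a 5th gives Ab2.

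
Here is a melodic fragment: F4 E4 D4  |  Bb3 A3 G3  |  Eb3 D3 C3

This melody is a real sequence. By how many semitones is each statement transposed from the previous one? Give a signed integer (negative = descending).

Taking 3-note groups, the heads are F4, Bb3, Eb3: the pattern moves down a 5th.
F4 to Bb3 spans -7 semitones.

-7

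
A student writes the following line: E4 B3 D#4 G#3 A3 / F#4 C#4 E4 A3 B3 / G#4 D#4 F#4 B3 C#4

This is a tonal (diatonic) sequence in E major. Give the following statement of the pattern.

Unit = 5 notes; the statements start on E4, F#4, G#4, moving up a 2nd each time.
So cell 4 is A4 E4 G#4 C#4 D#4.

A4 E4 G#4 C#4 D#4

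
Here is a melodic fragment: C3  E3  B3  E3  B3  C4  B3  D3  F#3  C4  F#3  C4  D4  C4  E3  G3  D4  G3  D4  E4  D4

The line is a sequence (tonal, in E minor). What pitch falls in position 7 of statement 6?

G4

The unit is 7 notes. Position-7 pitches of the 3 shown cells: B3, C4, D4.
Carrying that up a 2nd forward: E4 → F#4 → G4.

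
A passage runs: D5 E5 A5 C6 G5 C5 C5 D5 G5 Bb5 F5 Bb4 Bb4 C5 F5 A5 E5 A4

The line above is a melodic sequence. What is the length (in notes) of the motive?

6

There are 18 notes; a 6-note unit gives 3 cells:
D5 E5 A5 C6 G5 C5 | C5 D5 G5 Bb5 F5 Bb4 | Bb4 C5 F5 A5 E5 A4
Each cell is the previous one down a 2nd — so the unit is 6 notes.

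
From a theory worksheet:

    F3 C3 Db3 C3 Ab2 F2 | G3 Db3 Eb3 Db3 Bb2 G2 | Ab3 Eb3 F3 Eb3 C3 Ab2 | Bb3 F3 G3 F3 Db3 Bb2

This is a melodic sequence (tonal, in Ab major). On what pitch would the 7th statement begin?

Taking 6-note groups, the heads are F3, G3, Ab3, Bb3: the pattern moves up a 2nd.
Extending the heads up a 2nd: C4 → Db4 → Eb4.

Eb4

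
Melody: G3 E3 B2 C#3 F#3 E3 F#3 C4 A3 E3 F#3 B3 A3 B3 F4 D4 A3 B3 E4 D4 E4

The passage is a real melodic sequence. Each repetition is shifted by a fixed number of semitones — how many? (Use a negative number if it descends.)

5

With a 7-note motive the entries are G3, C4, F4, each up a 4th from the previous.
Counting half-steps from G3 to C4: 5.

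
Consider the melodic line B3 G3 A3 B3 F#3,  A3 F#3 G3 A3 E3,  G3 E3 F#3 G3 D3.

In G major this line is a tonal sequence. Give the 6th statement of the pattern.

Taking 5-note groups, the heads are B3, A3, G3: the pattern moves down a 2nd.
Extending down a 2nd: F#3 → E3 → D3.
From D3 the diatonic shape gives D3 B2 C3 D3 A2.

D3 B2 C3 D3 A2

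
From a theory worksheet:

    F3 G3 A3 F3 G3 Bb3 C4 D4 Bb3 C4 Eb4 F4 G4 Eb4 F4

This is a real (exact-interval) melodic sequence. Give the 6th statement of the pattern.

The 5-note cells begin on F3, Bb3, Eb4 — each up a 4th from the last.
Carrying on: Ab4 → Db5 → Gb5.
Statement 6 starts on Gb5 and keeps the same exact contour: Gb5 Ab5 Bb5 Gb5 Ab5.

Gb5 Ab5 Bb5 Gb5 Ab5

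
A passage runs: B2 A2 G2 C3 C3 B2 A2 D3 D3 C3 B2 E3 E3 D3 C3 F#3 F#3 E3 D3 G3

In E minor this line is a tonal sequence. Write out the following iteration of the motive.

G3 F#3 E3 A3

Unit = 4 notes; the statements start on B2, C3, D3, E3, F#3, moving up a 2nd each time.
So cell 6 is G3 F#3 E3 A3.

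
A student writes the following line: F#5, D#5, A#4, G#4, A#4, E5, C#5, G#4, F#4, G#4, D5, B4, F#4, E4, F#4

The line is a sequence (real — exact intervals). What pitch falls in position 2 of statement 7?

Eb4

Grouping in 5s, the 2nd note of each cell is D#5, C#5, B4.
Carrying that down a 2nd forward: A4 → G4 → F4 → Eb4.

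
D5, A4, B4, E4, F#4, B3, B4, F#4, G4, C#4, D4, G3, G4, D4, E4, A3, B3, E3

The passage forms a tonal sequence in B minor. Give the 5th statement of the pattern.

With a 6-note motive the entries are D5, B4, G4, each down a 3rd from the previous.
Extending down a 3rd: E4 → C#4.
From C#4 the diatonic shape gives C#4 G3 A3 D3 E3 A2.

C#4 G3 A3 D3 E3 A2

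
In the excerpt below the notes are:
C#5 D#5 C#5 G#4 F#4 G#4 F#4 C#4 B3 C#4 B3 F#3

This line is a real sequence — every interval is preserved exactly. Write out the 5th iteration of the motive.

With a 4-note motive the entries are C#5, F#4, B3, each down a 5th from the previous.
Extending down a 5th: E3 → A2.
Statement 5 starts on A2 and keeps the same exact contour: A2 B2 A2 E2.

A2 B2 A2 E2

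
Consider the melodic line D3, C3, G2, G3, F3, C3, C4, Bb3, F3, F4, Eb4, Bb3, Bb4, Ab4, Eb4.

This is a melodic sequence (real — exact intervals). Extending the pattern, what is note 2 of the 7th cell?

With 3-note cells, note 2 of each statement runs C3, F3, Bb3, Eb4, Ab4.
Each moves up a 4th. Continuing: Db5 → Gb5.

Gb5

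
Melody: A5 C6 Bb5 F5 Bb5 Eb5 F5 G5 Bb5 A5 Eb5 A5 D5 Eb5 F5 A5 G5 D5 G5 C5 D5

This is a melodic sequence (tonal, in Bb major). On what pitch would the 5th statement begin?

Unit = 7 notes; the statements start on A5, G5, F5, moving down a 2nd each time.
Extending the heads down a 2nd: Eb5 → D5.

D5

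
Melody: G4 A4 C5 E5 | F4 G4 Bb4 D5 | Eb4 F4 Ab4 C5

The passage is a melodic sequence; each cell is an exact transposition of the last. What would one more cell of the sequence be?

Db4 Eb4 Gb4 Bb4

With a 4-note motive the entries are G4, F4, Eb4, each down a 2nd from the previous.
Statement 4 starts on Db4 and keeps the same exact contour: Db4 Eb4 Gb4 Bb4.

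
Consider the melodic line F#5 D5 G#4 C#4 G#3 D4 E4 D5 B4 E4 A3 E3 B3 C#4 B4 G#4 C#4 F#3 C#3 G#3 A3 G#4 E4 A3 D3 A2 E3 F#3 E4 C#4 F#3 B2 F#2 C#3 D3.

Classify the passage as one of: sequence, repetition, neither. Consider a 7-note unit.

sequence

Each 7-note cell is the previous one transposed down a 3rd.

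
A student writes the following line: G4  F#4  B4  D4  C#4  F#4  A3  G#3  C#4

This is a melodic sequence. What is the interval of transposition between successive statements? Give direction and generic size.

Unit = 3 notes; the statements start on G4, D4, A3, moving down a 4th each time.
G4 to D4 is down a 4th.

down a 4th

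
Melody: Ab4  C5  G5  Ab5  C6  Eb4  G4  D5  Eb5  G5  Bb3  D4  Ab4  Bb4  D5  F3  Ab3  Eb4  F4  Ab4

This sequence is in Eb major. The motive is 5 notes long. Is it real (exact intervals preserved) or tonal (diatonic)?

Every note is diatonic to Eb major.
Cell 1 has +7 semitones from note 2 to 3, but cell 3 has +6 — the interval quality changes while the contour stays the same, which is the hallmark of a tonal sequence.

tonal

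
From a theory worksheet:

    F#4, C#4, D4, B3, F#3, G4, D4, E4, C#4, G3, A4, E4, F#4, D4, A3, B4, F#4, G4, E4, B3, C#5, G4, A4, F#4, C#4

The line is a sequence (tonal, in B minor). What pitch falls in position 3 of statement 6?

B4

The unit is 5 notes. Position-3 pitches of the 5 shown cells: D4, E4, F#4, G4, A4.
From A4, up a 2nd gives B4.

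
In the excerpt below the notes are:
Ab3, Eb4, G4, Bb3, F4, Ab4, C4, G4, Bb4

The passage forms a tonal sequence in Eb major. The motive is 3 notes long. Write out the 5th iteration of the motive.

Unit = 3 notes; the statements start on Ab3, Bb3, C4, moving up a 2nd each time.
Extending up a 2nd: D4 → Eb4.
Statement 5 starts on Eb4 and keeps the same diatonic contour: Eb4 Bb4 D5.

Eb4 Bb4 D5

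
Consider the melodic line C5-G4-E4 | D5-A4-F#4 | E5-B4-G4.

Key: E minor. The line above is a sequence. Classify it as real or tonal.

tonal

Every note is diatonic to E minor.
Cell 1 has -3 semitones from note 2 to 3, but cell 3 has -4 — the interval quality changes while the contour stays the same, which is the hallmark of a tonal sequence.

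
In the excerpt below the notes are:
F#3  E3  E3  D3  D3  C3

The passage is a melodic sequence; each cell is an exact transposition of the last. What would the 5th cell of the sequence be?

With a 2-note motive the entries are F#3, E3, D3, each down a 2nd from the previous.
Carrying on: C3 → Bb2.
Statement 5 starts on Bb2 and keeps the same exact contour: Bb2 Ab2.

Bb2 Ab2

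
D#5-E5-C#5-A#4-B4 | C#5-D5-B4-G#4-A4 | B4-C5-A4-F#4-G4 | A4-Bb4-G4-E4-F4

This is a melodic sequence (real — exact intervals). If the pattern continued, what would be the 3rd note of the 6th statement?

With 5-note cells, note 3 of each statement runs C#5, B4, A4, G4.
Carrying that down a 2nd forward: F4 → Eb4.

Eb4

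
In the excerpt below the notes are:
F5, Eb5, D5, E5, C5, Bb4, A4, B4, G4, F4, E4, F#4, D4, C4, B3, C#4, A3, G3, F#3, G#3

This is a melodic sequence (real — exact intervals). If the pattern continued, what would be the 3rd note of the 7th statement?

With 4-note cells, note 3 of each statement runs D5, A4, E4, B3, F#3.
Each moves down a 4th. Continuing: C#3 → G#2.

G#2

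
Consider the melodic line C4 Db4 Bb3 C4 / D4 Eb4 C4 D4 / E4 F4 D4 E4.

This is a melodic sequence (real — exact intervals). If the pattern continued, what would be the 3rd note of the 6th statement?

The unit is 4 notes. Position-3 pitches of the 3 shown cells: Bb3, C4, D4.
Extending up a 2nd: E4 → F#4 → G#4.

G#4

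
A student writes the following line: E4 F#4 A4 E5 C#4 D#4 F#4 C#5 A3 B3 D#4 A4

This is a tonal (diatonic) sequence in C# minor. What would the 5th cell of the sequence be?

Unit = 4 notes; the statements start on E4, C#4, A3, moving down a 3rd each time.
Extending down a 3rd: F#3 → D#3.
Statement 5 starts on D#3 and keeps the same diatonic contour: D#3 E3 G#3 D#4.

D#3 E3 G#3 D#4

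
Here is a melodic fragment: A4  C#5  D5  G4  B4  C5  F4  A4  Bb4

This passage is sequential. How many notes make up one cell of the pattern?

9 notes total. Splitting into 3 groups of 3:
A4 C#5 D5 | G4 B4 C5 | F4 A4 Bb4
That's a consistent down a 2nd shift per cell, and no other grouping gives one.

3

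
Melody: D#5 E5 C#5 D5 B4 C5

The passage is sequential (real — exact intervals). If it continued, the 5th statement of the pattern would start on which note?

With a 2-note motive the entries are D#5, C#5, B4, each down a 2nd from the previous.
Extending the heads down a 2nd: A4 → G4.

G4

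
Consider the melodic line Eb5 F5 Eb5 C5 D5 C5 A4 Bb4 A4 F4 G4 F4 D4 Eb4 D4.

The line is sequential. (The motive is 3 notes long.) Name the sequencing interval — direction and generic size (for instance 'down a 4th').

With a 3-note motive the entries are Eb5, C5, A4, F4, D4, each down a 3rd from the previous.
From Eb5 to C5: down a 3rd.

down a 3rd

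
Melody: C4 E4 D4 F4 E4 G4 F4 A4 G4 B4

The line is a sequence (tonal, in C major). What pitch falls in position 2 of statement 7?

D5

Grouping in 2s, the 2nd note of each cell is E4, F4, G4, A4, B4.
Carrying that up a 2nd forward: C5 → D5.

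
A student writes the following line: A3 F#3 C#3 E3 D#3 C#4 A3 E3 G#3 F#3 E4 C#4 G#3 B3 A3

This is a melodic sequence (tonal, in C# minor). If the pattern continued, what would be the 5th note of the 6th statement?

G#4

Grouping in 5s, the 5th note of each cell is D#3, F#3, A3.
Each moves up a 3rd. Continuing: C#4 → E4 → G#4.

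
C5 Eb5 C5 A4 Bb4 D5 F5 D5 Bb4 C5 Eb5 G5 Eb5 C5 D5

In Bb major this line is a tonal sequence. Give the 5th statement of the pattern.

G5 Bb5 G5 Eb5 F5

Taking 5-note groups, the heads are C5, D5, Eb5: the pattern moves up a 2nd.
Carrying on: F5 → G5.
So cell 5 is G5 Bb5 G5 Eb5 F5.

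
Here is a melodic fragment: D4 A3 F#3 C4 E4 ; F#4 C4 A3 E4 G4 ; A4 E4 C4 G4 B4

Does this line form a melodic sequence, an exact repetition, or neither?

Each 5-note cell is the previous one transposed up a 3rd.

sequence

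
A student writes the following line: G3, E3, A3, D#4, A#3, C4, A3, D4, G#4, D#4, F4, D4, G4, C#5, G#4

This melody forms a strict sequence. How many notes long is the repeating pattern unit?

5

15 notes total. Splitting into 3 groups of 5:
G3 E3 A3 D#4 A#3 | C4 A3 D4 G#4 D#4 | F4 D4 G4 C#5 G#4
Each cell is the previous one up a 4th — so the unit is 5 notes.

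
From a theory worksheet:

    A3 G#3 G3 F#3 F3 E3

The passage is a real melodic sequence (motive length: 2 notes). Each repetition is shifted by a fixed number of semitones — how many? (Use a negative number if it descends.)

The 2-note cells begin on A3, G3, F3 — each down a 2nd from the last.
Counting half-steps from A3 to G3: -2.

-2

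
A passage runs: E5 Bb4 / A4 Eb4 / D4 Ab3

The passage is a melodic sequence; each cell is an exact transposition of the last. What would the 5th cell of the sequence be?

Unit = 2 notes; the statements start on E5, A4, D4, moving down a 5th each time.
Extending down a 5th: G3 → C3.
Statement 5 starts on C3 and keeps the same exact contour: C3 Gb2.

C3 Gb2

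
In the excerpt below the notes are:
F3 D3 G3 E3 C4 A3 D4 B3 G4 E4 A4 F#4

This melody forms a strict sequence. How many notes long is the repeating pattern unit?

Try groups of 4 (3 cells in 12 notes):
F3 D3 G3 E3 | C4 A3 D4 B3 | G4 E4 A4 F#4
Each cell is the previous one up a 5th — so the unit is 4 notes.

4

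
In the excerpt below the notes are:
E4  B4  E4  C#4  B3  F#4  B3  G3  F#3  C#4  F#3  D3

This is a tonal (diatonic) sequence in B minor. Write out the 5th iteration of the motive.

Taking 4-note groups, the heads are E4, B3, F#3: the pattern moves down a 4th.
Carrying on: C#3 → G2.
From G2 the diatonic shape gives G2 D3 G2 E2.

G2 D3 G2 E2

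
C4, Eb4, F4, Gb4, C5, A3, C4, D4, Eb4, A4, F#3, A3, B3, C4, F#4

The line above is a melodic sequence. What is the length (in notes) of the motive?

Try groups of 5 (3 cells in 15 notes):
C4 Eb4 F4 Gb4 C5 | A3 C4 D4 Eb4 A4 | F#3 A3 B3 C4 F#4
Each cell is the previous one down a 3rd — so the unit is 5 notes.

5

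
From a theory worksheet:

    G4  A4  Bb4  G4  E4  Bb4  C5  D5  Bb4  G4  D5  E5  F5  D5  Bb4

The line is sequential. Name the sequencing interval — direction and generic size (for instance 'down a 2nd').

up a 3rd

Unit = 5 notes; the statements start on G4, Bb4, D5, moving up a 3rd each time.
From G4 to Bb4: up a 3rd.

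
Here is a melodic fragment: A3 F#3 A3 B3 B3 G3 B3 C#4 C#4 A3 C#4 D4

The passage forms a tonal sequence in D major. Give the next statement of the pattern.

D4 B3 D4 E4

Taking 4-note groups, the heads are A3, B3, C#4: the pattern moves up a 2nd.
From D4 the diatonic shape gives D4 B3 D4 E4.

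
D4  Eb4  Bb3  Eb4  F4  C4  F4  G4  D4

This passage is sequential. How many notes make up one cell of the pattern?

3

There are 9 notes; a 3-note unit gives 3 cells:
D4 Eb4 Bb3 | Eb4 F4 C4 | F4 G4 D4
That's a consistent up a 2nd shift per cell, and no other grouping gives one.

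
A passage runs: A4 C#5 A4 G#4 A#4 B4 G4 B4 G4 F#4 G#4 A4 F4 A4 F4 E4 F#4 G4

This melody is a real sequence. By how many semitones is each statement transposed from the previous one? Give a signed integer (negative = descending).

Unit = 6 notes; the statements start on A4, G4, F4, moving down a 2nd each time.
A4→G4 is 67 − 69 = -2 semitones.

-2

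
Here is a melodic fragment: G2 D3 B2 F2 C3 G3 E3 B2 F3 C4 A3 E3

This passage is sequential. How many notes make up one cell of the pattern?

Try groups of 4 (3 cells in 12 notes):
G2 D3 B2 F2 | C3 G3 E3 B2 | F3 C4 A3 E3
Every group is a transposition up a 4th of the one before; no shorter unit works.

4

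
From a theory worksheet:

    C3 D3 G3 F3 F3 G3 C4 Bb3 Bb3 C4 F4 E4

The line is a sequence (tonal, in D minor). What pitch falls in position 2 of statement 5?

Bb4

Grouping in 4s, the 2nd note of each cell is D3, G3, C4.
Extending up a 4th: F4 → Bb4.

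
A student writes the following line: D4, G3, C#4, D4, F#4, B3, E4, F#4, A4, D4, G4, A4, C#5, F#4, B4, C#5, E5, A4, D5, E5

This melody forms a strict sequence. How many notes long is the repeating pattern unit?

4

There are 20 notes; a 4-note unit gives 5 cells:
D4 G3 C#4 D4 | F#4 B3 E4 F#4 | A4 D4 G4 A4 | C#5 F#4 B4 C#5 | E5 A4 D5 E5
That's a consistent up a 3rd shift per cell, and no other grouping gives one.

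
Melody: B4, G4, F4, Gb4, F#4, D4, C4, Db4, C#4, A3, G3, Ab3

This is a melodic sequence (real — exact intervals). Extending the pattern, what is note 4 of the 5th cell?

Bb2

Grouping in 4s, the 4th note of each cell is Gb4, Db4, Ab3.
Each moves down a 4th. Continuing: Eb3 → Bb2.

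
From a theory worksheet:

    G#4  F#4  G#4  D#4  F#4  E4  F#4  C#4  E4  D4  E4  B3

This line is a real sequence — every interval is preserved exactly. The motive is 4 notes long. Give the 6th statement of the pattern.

Bb3 Ab3 Bb3 F3

Unit = 4 notes; the statements start on G#4, F#4, E4, moving down a 2nd each time.
Carrying on: D4 → C4 → Bb3.
Statement 6 starts on Bb3 and keeps the same exact contour: Bb3 Ab3 Bb3 F3.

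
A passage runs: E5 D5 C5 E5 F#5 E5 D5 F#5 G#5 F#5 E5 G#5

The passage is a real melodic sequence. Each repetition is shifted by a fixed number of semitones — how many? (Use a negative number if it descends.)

2

Taking 4-note groups, the heads are E5, F#5, G#5: the pattern moves up a 2nd.
Counting half-steps from E5 to F#5: 2.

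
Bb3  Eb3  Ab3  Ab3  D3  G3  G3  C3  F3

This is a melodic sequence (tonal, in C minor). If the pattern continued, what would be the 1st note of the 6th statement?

With 3-note cells, note 1 of each statement runs Bb3, Ab3, G3.
Each moves down a 2nd. Continuing: F3 → Eb3 → D3.

D3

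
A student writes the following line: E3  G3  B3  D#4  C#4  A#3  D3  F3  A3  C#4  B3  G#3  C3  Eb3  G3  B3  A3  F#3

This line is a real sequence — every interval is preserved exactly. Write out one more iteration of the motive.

Bb2 Db3 F3 A3 G3 E3

Unit = 6 notes; the statements start on E3, D3, C3, moving down a 2nd each time.
So cell 4 is Bb2 Db3 F3 A3 G3 E3.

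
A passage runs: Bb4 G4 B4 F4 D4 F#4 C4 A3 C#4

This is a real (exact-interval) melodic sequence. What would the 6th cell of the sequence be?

A2 F#2 A#2

With a 3-note motive the entries are Bb4, F4, C4, each down a 4th from the previous.
Carrying on: G3 → D3 → A2.
Statement 6 starts on A2 and keeps the same exact contour: A2 F#2 A#2.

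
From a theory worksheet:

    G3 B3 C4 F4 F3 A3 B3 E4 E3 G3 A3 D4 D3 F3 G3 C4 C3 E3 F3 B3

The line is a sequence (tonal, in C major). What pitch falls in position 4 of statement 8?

F3

The unit is 4 notes. Position-4 pitches of the 5 shown cells: F4, E4, D4, C4, B3.
Each moves down a 2nd. Continuing: A3 → G3 → F3.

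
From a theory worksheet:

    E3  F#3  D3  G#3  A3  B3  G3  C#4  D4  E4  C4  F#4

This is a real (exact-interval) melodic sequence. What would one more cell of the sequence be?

G4 A4 F4 B4

Unit = 4 notes; the statements start on E3, A3, D4, moving up a 4th each time.
Statement 4 starts on G4 and keeps the same exact contour: G4 A4 F4 B4.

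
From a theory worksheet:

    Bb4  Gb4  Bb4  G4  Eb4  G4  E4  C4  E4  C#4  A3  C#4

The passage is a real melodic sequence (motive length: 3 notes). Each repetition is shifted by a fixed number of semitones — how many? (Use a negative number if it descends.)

Taking 3-note groups, the heads are Bb4, G4, E4, C#4: the pattern moves down a 3rd.
Counting half-steps from Bb4 to G4: -3.

-3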